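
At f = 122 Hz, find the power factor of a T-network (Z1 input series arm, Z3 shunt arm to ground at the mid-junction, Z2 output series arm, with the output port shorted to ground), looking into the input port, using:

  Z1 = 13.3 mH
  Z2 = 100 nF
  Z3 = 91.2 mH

Step 1 — Angular frequency: ω = 2π·f = 2π·122 = 766.5 rad/s.
Step 2 — Component impedances:
  Z1: Z = jωL = j·766.5·0.0133 = 0 + j10.2 Ω
  Z2: Z = 1/(jωC) = -j/(ω·C) = 0 - j1.305e+04 Ω
  Z3: Z = jωL = j·766.5·0.0912 = 0 + j69.91 Ω
Step 3 — With the output port shorted to ground, the output series arm Z2 runs from the junction to ground; the shunt arm Z3 also runs from the junction to ground. They appear in parallel: Z3 || Z2 = 0 + j70.29 Ω.
Step 4 — Series with input arm Z1: Z_in = Z1 + (Z3 || Z2) = 0 + j80.48 Ω = 80.48∠90.0° Ω.
Step 5 — Power factor: PF = cos(φ) = Re(Z)/|Z| = 0/80.48 = 0.
Step 6 — Type: Im(Z) = 80.48 ⇒ lagging (phase φ = 90.0°).

PF = 0 (lagging, φ = 90.0°)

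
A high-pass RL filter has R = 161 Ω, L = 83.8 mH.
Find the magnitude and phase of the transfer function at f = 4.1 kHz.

Step 1 — Angular frequency: ω = 2π·4100 = 2.576e+04 rad/s.
Step 2 — Transfer function: H(jω) = jωL/(R + jωL).
Step 3 — Numerator jωL = j·2159; denominator R + jωL = 161 + j2159.
Step 4 — H = 0.9945 + j0.07417.
Step 5 — Magnitude: |H| = 0.9972 (-0.0 dB); phase: φ = 4.3°.

|H| = 0.9972 (-0.0 dB), φ = 4.3°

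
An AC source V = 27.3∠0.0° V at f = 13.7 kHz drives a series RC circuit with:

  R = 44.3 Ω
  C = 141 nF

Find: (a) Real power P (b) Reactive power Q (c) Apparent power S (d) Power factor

Step 1 — Angular frequency: ω = 2π·f = 2π·1.37e+04 = 8.608e+04 rad/s.
Step 2 — Component impedances:
  R: Z = R = 44.3 Ω
  C: Z = 1/(jωC) = -j/(ω·C) = 0 - j82.39 Ω
Step 3 — Series combination: Z_total = R + C = 44.3 - j82.39 Ω = 93.55∠-61.7° Ω.
Step 4 — Source phasor: V = 27.3∠0.0° V = 27.3 V.
Step 5 — Current: I = V / Z = 0.1382 + j0.257 A = 0.2918∠61.7° A.
Step 6 — Complex power: S = V·I* = 3.773 - j7.017 VA.
Step 7 — Real power: P = Re(S) = 3.773 W.
Step 8 — Reactive power: Q = Im(S) = -7.017 VAR.
Step 9 — Apparent power: |S| = 7.967 VA.
Step 10 — Power factor: PF = P/|S| = 0.4736 (leading).

(a) P = 3.773 W  (b) Q = -7.017 VAR  (c) S = 7.967 VA  (d) PF = 0.4736 (leading)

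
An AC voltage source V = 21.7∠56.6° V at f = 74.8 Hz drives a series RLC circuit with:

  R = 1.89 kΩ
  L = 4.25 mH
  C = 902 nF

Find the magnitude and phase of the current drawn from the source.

Step 1 — Angular frequency: ω = 2π·f = 2π·74.8 = 470 rad/s.
Step 2 — Component impedances:
  R: Z = R = 1890 Ω
  L: Z = jωL = j·470·0.00425 = 0 + j1.997 Ω
  C: Z = 1/(jωC) = -j/(ω·C) = 0 - j2359 Ω
Step 3 — Series combination: Z_total = R + L + C = 1890 - j2357 Ω = 3021∠-51.3° Ω.
Step 4 — Source phasor: V = 21.7∠56.6° V = 11.95 + j18.12 V.
Step 5 — Ohm's law: I = V / Z_total = (11.95 + j18.12) / (1890 - j2357) = -0.002205 + j0.006836 A.
Step 6 — Convert to polar: |I| = 0.007183 A, ∠I = 107.9°.

I = 0.007183∠107.9° A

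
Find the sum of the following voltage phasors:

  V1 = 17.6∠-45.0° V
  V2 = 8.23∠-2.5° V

Step 1 — Convert each phasor to rectangular form:
  V1 = 17.6·(cos(-45.0°) + j·sin(-45.0°)) = 12.45 - j12.45 V
  V2 = 8.23·(cos(-2.5°) + j·sin(-2.5°)) = 8.222 - j0.359 V
Step 2 — Sum components: V_total = 20.67 - j12.8 V.
Step 3 — Convert to polar: |V_total| = 24.31 V, ∠V_total = -31.8°.

V_total = 24.31∠-31.8° V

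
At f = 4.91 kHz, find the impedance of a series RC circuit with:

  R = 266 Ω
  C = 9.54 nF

Step 1 — Angular frequency: ω = 2π·f = 2π·4910 = 3.085e+04 rad/s.
Step 2 — Component impedances:
  R: Z = R = 266 Ω
  C: Z = 1/(jωC) = -j/(ω·C) = 0 - j3398 Ω
Step 3 — Series combination: Z_total = R + C = 266 - j3398 Ω = 3408∠-85.5° Ω.

Z = 266 - j3398 Ω = 3408∠-85.5° Ω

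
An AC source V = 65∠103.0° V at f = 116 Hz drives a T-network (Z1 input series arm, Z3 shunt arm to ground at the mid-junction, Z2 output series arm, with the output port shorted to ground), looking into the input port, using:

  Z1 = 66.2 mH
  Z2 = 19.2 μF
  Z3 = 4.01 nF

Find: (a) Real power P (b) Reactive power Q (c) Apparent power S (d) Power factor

Step 1 — Angular frequency: ω = 2π·f = 2π·116 = 728.8 rad/s.
Step 2 — Component impedances:
  Z1: Z = jωL = j·728.8·0.0662 = 0 + j48.25 Ω
  Z2: Z = 1/(jωC) = -j/(ω·C) = 0 - j71.46 Ω
  Z3: Z = 1/(jωC) = -j/(ω·C) = 0 - j3.422e+05 Ω
Step 3 — With the output port shorted to ground, the output series arm Z2 runs from the junction to ground; the shunt arm Z3 also runs from the junction to ground. They appear in parallel: Z3 || Z2 = 0 - j71.44 Ω.
Step 4 — Series with input arm Z1: Z_in = Z1 + (Z3 || Z2) = 0 - j23.19 Ω = 23.19∠-90.0° Ω.
Step 5 — Source phasor: V = 65∠103.0° V = -14.62 + j63.33 V.
Step 6 — Current: I = V / Z = -2.731 - j0.6304 A = 2.802∠-167.0° A.
Step 7 — Complex power: S = V·I* = 0 - j182.2 VA.
Step 8 — Real power: P = Re(S) = 0 W.
Step 9 — Reactive power: Q = Im(S) = -182.2 VAR.
Step 10 — Apparent power: |S| = 182.2 VA.
Step 11 — Power factor: PF = P/|S| = 0 (leading).

(a) P = 0 W  (b) Q = -182.2 VAR  (c) S = 182.2 VA  (d) PF = 0 (leading)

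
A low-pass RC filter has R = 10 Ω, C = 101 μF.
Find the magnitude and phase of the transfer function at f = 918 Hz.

Step 1 — Angular frequency: ω = 2π·918 = 5768 rad/s.
Step 2 — Transfer function: H(jω) = 1/(1 + jωRC).
Step 3 — Denominator: 1 + jωRC = 1 + j·5768·10·0.000101 = 1 + j5.826.
Step 4 — H = 0.02862 - j0.1667.
Step 5 — Magnitude: |H| = 0.1692 (-15.4 dB); phase: φ = -80.3°.

|H| = 0.1692 (-15.4 dB), φ = -80.3°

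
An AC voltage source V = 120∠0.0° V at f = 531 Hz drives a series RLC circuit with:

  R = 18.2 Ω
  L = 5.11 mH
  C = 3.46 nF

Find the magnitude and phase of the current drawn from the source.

Step 1 — Angular frequency: ω = 2π·f = 2π·531 = 3336 rad/s.
Step 2 — Component impedances:
  R: Z = R = 18.2 Ω
  L: Z = jωL = j·3336·0.00511 = 0 + j17.05 Ω
  C: Z = 1/(jωC) = -j/(ω·C) = 0 - j8.663e+04 Ω
Step 3 — Series combination: Z_total = R + L + C = 18.2 - j8.661e+04 Ω = 8.661e+04∠-90.0° Ω.
Step 4 — Source phasor: V = 120∠0.0° V = 120 V.
Step 5 — Ohm's law: I = V / Z_total = (120) / (18.2 - j8.661e+04) = 2.912e-07 + j0.001386 A.
Step 6 — Convert to polar: |I| = 0.001386 A, ∠I = 90.0°.

I = 0.001386∠90.0° A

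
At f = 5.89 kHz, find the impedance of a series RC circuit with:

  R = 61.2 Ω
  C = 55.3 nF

Step 1 — Angular frequency: ω = 2π·f = 2π·5890 = 3.701e+04 rad/s.
Step 2 — Component impedances:
  R: Z = R = 61.2 Ω
  C: Z = 1/(jωC) = -j/(ω·C) = 0 - j488.6 Ω
Step 3 — Series combination: Z_total = R + C = 61.2 - j488.6 Ω = 492.4∠-82.9° Ω.

Z = 61.2 - j488.6 Ω = 492.4∠-82.9° Ω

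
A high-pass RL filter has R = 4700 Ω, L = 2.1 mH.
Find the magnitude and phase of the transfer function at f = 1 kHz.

Step 1 — Angular frequency: ω = 2π·1000 = 6283 rad/s.
Step 2 — Transfer function: H(jω) = jωL/(R + jωL).
Step 3 — Numerator jωL = j·13.19; denominator R + jωL = 4700 + j13.19.
Step 4 — H = 7.881e-06 + j0.002807.
Step 5 — Magnitude: |H| = 0.002807 (-51.0 dB); phase: φ = 89.8°.

|H| = 0.002807 (-51.0 dB), φ = 89.8°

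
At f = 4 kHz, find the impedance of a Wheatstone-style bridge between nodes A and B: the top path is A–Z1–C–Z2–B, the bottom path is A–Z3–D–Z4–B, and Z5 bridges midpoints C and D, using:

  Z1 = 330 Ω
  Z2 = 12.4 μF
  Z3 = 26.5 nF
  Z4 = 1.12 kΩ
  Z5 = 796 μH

Step 1 — Angular frequency: ω = 2π·f = 2π·4000 = 2.513e+04 rad/s.
Step 2 — Component impedances:
  Z1: Z = R = 330 Ω
  Z2: Z = 1/(jωC) = -j/(ω·C) = 0 - j3.209 Ω
  Z3: Z = 1/(jωC) = -j/(ω·C) = 0 - j1501 Ω
  Z4: Z = R = 1120 Ω
  Z5: Z = jωL = j·2.513e+04·0.000796 = 0 + j20.01 Ω
Step 3 — Bridge requires nodal analysis (the Z5 bridge couples midpoints C and D, so the two paths cannot be reduced to a simple series/parallel combination). Setting node B to ground and injecting 1 A at node A, the 3-node admittance system at A, C, D solves to V_A = Z_AB = 314.4 - j73.26 Ω = 322.8∠-13.1° Ω.

Z = 314.4 - j73.26 Ω = 322.8∠-13.1° Ω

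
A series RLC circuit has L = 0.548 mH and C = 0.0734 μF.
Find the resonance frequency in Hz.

Step 1 — Resonance condition Im(Z)=0 gives ω₀ = 1/√(LC).
Step 2 — ω₀ = 1/√(0.000548·7.34e-08) = 1.577e+05 rad/s.
Step 3 — f₀ = ω₀/(2π) = 2.509e+04 Hz.

f₀ = 2.509e+04 Hz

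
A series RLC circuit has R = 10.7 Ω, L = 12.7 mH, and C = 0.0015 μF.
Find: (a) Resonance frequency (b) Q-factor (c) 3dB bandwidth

Step 1 — Resonance condition Im(Z)=0 gives ω₀ = 1/√(LC).
Step 2 — ω₀ = 1/√(0.0127·1.5e-09) = 2.291e+05 rad/s.
Step 3 — f₀ = ω₀/(2π) = 3.646e+04 Hz.
Step 4 — Series Q: Q = ω₀L/R = 2.291e+05·0.0127/10.7 = 271.9.
Step 5 — 3dB bandwidth: Δω = ω₀/Q = 842.5 rad/s; BW = Δω/(2π) = 134.1 Hz.

(a) f₀ = 3.646e+04 Hz  (b) Q = 271.9  (c) BW = 134.1 Hz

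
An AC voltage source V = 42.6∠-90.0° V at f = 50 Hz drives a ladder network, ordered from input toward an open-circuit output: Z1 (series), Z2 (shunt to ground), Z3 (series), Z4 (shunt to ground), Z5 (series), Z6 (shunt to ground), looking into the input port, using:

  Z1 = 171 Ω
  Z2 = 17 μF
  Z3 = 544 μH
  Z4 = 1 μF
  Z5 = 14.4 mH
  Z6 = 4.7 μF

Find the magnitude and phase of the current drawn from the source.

Step 1 — Angular frequency: ω = 2π·f = 2π·50 = 314.2 rad/s.
Step 2 — Component impedances:
  Z1: Z = R = 171 Ω
  Z2: Z = 1/(jωC) = -j/(ω·C) = 0 - j187.2 Ω
  Z3: Z = jωL = j·314.2·0.000544 = 0 + j0.1709 Ω
  Z4: Z = 1/(jωC) = -j/(ω·C) = 0 - j3183 Ω
  Z5: Z = jωL = j·314.2·0.0144 = 0 + j4.524 Ω
  Z6: Z = 1/(jωC) = -j/(ω·C) = 0 - j677.3 Ω
Step 3 — Ladder network (open output): work backward from the far end, alternating series and parallel combinations. Z_in = 171 - j140 Ω = 221∠-39.3° Ω.
Step 4 — Source phasor: V = 42.6∠-90.0° V = 0 - j42.6 V.
Step 5 — Ohm's law: I = V / Z_total = (0 - j42.6) / (171 - j140) = 0.1221 - j0.1491 A.
Step 6 — Convert to polar: |I| = 0.1927 A, ∠I = -50.7°.

I = 0.1927∠-50.7° A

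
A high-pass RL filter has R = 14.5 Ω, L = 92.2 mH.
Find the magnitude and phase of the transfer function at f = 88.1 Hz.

Step 1 — Angular frequency: ω = 2π·88.1 = 553.5 rad/s.
Step 2 — Transfer function: H(jω) = jωL/(R + jωL).
Step 3 — Numerator jωL = j·51.04; denominator R + jωL = 14.5 + j51.04.
Step 4 — H = 0.9253 + j0.2629.
Step 5 — Magnitude: |H| = 0.9619 (-0.3 dB); phase: φ = 15.9°.

|H| = 0.9619 (-0.3 dB), φ = 15.9°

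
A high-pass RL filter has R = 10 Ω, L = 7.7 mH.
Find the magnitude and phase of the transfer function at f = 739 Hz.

Step 1 — Angular frequency: ω = 2π·739 = 4643 rad/s.
Step 2 — Transfer function: H(jω) = jωL/(R + jωL).
Step 3 — Numerator jωL = j·35.75; denominator R + jωL = 10 + j35.75.
Step 4 — H = 0.9274 + j0.2594.
Step 5 — Magnitude: |H| = 0.963 (-0.3 dB); phase: φ = 15.6°.

|H| = 0.963 (-0.3 dB), φ = 15.6°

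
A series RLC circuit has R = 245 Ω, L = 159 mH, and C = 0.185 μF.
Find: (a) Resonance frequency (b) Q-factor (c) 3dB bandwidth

Step 1 — Resonance condition Im(Z)=0 gives ω₀ = 1/√(LC).
Step 2 — ω₀ = 1/√(0.159·1.85e-07) = 5831 rad/s.
Step 3 — f₀ = ω₀/(2π) = 928 Hz.
Step 4 — Series Q: Q = ω₀L/R = 5831·0.159/245 = 3.784.
Step 5 — 3dB bandwidth: Δω = ω₀/Q = 1541 rad/s; BW = Δω/(2π) = 245.2 Hz.

(a) f₀ = 928 Hz  (b) Q = 3.784  (c) BW = 245.2 Hz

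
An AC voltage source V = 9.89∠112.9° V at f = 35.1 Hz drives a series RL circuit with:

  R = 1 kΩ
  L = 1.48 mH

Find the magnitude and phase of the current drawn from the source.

Step 1 — Angular frequency: ω = 2π·f = 2π·35.1 = 220.5 rad/s.
Step 2 — Component impedances:
  R: Z = R = 1000 Ω
  L: Z = jωL = j·220.5·0.00148 = 0 + j0.3264 Ω
Step 3 — Series combination: Z_total = R + L = 1000 + j0.3264 Ω = 1000∠0.0° Ω.
Step 4 — Source phasor: V = 9.89∠112.9° V = -3.848 + j9.111 V.
Step 5 — Ohm's law: I = V / Z_total = (-3.848 + j9.111) / (1000 + j0.3264) = -0.003845 + j0.009112 A.
Step 6 — Convert to polar: |I| = 0.00989 A, ∠I = 112.9°.

I = 0.00989∠112.9° A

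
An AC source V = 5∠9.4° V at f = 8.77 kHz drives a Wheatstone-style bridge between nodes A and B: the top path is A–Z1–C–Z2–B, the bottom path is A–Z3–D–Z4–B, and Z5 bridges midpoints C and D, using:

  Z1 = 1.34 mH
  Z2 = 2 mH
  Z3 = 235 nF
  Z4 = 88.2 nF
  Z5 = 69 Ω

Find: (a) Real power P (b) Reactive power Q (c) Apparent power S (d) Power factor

Step 1 — Angular frequency: ω = 2π·f = 2π·8770 = 5.51e+04 rad/s.
Step 2 — Component impedances:
  Z1: Z = jωL = j·5.51e+04·0.00134 = 0 + j73.84 Ω
  Z2: Z = jωL = j·5.51e+04·0.002 = 0 + j110.2 Ω
  Z3: Z = 1/(jωC) = -j/(ω·C) = 0 - j77.22 Ω
  Z4: Z = 1/(jωC) = -j/(ω·C) = 0 - j205.8 Ω
  Z5: Z = R = 69 Ω
Step 3 — Bridge requires nodal analysis (the Z5 bridge couples midpoints C and D, so the two paths cannot be reduced to a simple series/parallel combination). Setting node B to ground and injecting 1 A at node A, the 3-node admittance system at A, C, D solves to V_A = Z_AB = 65.96 + j529.5 Ω = 533.6∠82.9° Ω.
Step 4 — Source phasor: V = 5∠9.4° V = 4.933 + j0.8166 V.
Step 5 — Current: I = V / Z = 0.002661 - j0.008984 A = 0.00937∠-73.5° A.
Step 6 — Complex power: S = V·I* = 0.005791 + j0.04649 VA.
Step 7 — Real power: P = Re(S) = 0.005791 W.
Step 8 — Reactive power: Q = Im(S) = 0.04649 VAR.
Step 9 — Apparent power: |S| = 0.04685 VA.
Step 10 — Power factor: PF = P/|S| = 0.1236 (lagging).

(a) P = 0.005791 W  (b) Q = 0.04649 VAR  (c) S = 0.04685 VA  (d) PF = 0.1236 (lagging)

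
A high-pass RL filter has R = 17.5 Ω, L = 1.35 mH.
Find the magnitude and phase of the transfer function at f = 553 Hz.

Step 1 — Angular frequency: ω = 2π·553 = 3475 rad/s.
Step 2 — Transfer function: H(jω) = jωL/(R + jωL).
Step 3 — Numerator jωL = j·4.691; denominator R + jωL = 17.5 + j4.691.
Step 4 — H = 0.06703 + j0.2501.
Step 5 — Magnitude: |H| = 0.2589 (-11.7 dB); phase: φ = 75.0°.

|H| = 0.2589 (-11.7 dB), φ = 75.0°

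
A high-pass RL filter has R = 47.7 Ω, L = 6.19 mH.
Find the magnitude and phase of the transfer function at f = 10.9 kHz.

Step 1 — Angular frequency: ω = 2π·1.09e+04 = 6.849e+04 rad/s.
Step 2 — Transfer function: H(jω) = jωL/(R + jωL).
Step 3 — Numerator jωL = j·423.9; denominator R + jωL = 47.7 + j423.9.
Step 4 — H = 0.9875 + j0.1111.
Step 5 — Magnitude: |H| = 0.9937 (-0.1 dB); phase: φ = 6.4°.

|H| = 0.9937 (-0.1 dB), φ = 6.4°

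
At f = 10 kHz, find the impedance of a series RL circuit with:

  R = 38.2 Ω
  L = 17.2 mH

Step 1 — Angular frequency: ω = 2π·f = 2π·1e+04 = 6.283e+04 rad/s.
Step 2 — Component impedances:
  R: Z = R = 38.2 Ω
  L: Z = jωL = j·6.283e+04·0.0172 = 0 + j1081 Ω
Step 3 — Series combination: Z_total = R + L = 38.2 + j1081 Ω = 1081∠88.0° Ω.

Z = 38.2 + j1081 Ω = 1081∠88.0° Ω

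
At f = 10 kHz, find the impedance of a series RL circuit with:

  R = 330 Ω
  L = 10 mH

Step 1 — Angular frequency: ω = 2π·f = 2π·1e+04 = 6.283e+04 rad/s.
Step 2 — Component impedances:
  R: Z = R = 330 Ω
  L: Z = jωL = j·6.283e+04·0.01 = 0 + j628.3 Ω
Step 3 — Series combination: Z_total = R + L = 330 + j628.3 Ω = 709.7∠62.3° Ω.

Z = 330 + j628.3 Ω = 709.7∠62.3° Ω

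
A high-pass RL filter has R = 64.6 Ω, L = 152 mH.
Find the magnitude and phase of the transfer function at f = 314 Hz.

Step 1 — Angular frequency: ω = 2π·314 = 1973 rad/s.
Step 2 — Transfer function: H(jω) = jωL/(R + jωL).
Step 3 — Numerator jωL = j·299.9; denominator R + jωL = 64.6 + j299.9.
Step 4 — H = 0.9557 + j0.2059.
Step 5 — Magnitude: |H| = 0.9776 (-0.2 dB); phase: φ = 12.2°.

|H| = 0.9776 (-0.2 dB), φ = 12.2°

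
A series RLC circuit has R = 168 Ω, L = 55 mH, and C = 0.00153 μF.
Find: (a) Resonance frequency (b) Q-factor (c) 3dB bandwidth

Step 1 — Resonance: ω₀ = 1/√(LC) = 1/√(0.055·1.53e-09) = 1.09e+05 rad/s.
Step 2 — f₀ = ω₀/(2π) = 1.735e+04 Hz.
Step 3 — Series Q: Q = ω₀L/R = 1.09e+05·0.055/168 = 35.69.
Step 4 — Bandwidth: Δω = ω₀/Q = 3055 rad/s; BW = Δω/(2π) = 486.1 Hz.

(a) f₀ = 1.735e+04 Hz  (b) Q = 35.69  (c) BW = 486.1 Hz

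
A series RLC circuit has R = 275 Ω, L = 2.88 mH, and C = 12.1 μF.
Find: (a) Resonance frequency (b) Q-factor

Step 1 — Resonance condition Im(Z)=0 gives ω₀ = 1/√(LC).
Step 2 — ω₀ = 1/√(0.00288·1.21e-05) = 5357 rad/s.
Step 3 — f₀ = ω₀/(2π) = 852.6 Hz.
Step 4 — Series Q: Q = ω₀L/R = 5357·0.00288/275 = 0.0561.

(a) f₀ = 852.6 Hz  (b) Q = 0.0561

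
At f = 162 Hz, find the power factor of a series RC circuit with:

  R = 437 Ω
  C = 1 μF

Step 1 — Angular frequency: ω = 2π·f = 2π·162 = 1018 rad/s.
Step 2 — Component impedances:
  R: Z = R = 437 Ω
  C: Z = 1/(jωC) = -j/(ω·C) = 0 - j982.4 Ω
Step 3 — Series combination: Z_total = R + C = 437 - j982.4 Ω = 1075∠-66.0° Ω.
Step 4 — Power factor: PF = cos(φ) = Re(Z)/|Z| = 437/1075.2 = 0.4064.
Step 5 — Type: Im(Z) = -982.4 ⇒ leading (phase φ = -66.0°).

PF = 0.4064 (leading, φ = -66.0°)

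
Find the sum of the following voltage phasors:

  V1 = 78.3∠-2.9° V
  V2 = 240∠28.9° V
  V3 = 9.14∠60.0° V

Step 1 — Convert each phasor to rectangular form:
  V1 = 78.3·(cos(-2.9°) + j·sin(-2.9°)) = 78.2 - j3.961 V
  V2 = 240·(cos(28.9°) + j·sin(28.9°)) = 210.1 + j116 V
  V3 = 9.14·(cos(60.0°) + j·sin(60.0°)) = 4.57 + j7.915 V
Step 2 — Sum components: V_total = 292.9 + j119.9 V.
Step 3 — Convert to polar: |V_total| = 316.5 V, ∠V_total = 22.3°.

V_total = 316.5∠22.3° V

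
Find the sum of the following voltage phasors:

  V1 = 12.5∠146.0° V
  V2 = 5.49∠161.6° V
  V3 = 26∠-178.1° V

Step 1 — Convert each phasor to rectangular form:
  V1 = 12.5·(cos(146.0°) + j·sin(146.0°)) = -10.36 + j6.99 V
  V2 = 5.49·(cos(161.6°) + j·sin(161.6°)) = -5.209 + j1.733 V
  V3 = 26·(cos(-178.1°) + j·sin(-178.1°)) = -25.99 - j0.862 V
Step 2 — Sum components: V_total = -41.56 + j7.861 V.
Step 3 — Convert to polar: |V_total| = 42.29 V, ∠V_total = 169.3°.

V_total = 42.29∠169.3° V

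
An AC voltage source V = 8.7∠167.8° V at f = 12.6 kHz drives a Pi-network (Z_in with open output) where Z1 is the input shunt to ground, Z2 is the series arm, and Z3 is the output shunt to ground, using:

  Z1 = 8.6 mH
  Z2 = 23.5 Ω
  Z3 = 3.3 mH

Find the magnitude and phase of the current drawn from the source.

Step 1 — Angular frequency: ω = 2π·f = 2π·1.26e+04 = 7.917e+04 rad/s.
Step 2 — Component impedances:
  Z1: Z = jωL = j·7.917e+04·0.0086 = 0 + j680.8 Ω
  Z2: Z = R = 23.5 Ω
  Z3: Z = jωL = j·7.917e+04·0.0033 = 0 + j261.3 Ω
Step 3 — With open output, the series arm Z2 and the output shunt Z3 appear in series to ground: Z2 + Z3 = 23.5 + j261.3 Ω.
Step 4 — Parallel with input shunt Z1: Z_in = Z1 || (Z2 + Z3) = 12.27 + j189.1 Ω = 189.5∠86.3° Ω.
Step 5 — Source phasor: V = 8.7∠167.8° V = -8.504 + j1.839 V.
Step 6 — Ohm's law: I = V / Z_total = (-8.504 + j1.839) / (12.27 + j189.1) = 0.006777 + j0.04541 A.
Step 7 — Convert to polar: |I| = 0.04591 A, ∠I = 81.5°.

I = 0.04591∠81.5° A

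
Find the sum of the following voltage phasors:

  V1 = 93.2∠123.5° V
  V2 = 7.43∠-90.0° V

Step 1 — Convert each phasor to rectangular form:
  V1 = 93.2·(cos(123.5°) + j·sin(123.5°)) = -51.44 + j77.72 V
  V2 = 7.43·(cos(-90.0°) + j·sin(-90.0°)) = 0 - j7.43 V
Step 2 — Sum components: V_total = -51.44 + j70.29 V.
Step 3 — Convert to polar: |V_total| = 87.1 V, ∠V_total = 126.2°.

V_total = 87.1∠126.2° V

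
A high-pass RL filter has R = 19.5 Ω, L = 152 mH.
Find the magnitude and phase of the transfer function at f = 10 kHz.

Step 1 — Angular frequency: ω = 2π·1e+04 = 6.283e+04 rad/s.
Step 2 — Transfer function: H(jω) = jωL/(R + jωL).
Step 3 — Numerator jωL = j·9550; denominator R + jωL = 19.5 + j9550.
Step 4 — H = 1 + j0.002042.
Step 5 — Magnitude: |H| = 1 (-0.0 dB); phase: φ = 0.1°.

|H| = 1 (-0.0 dB), φ = 0.1°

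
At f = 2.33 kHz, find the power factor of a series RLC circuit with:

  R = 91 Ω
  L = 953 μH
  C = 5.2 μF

Step 1 — Angular frequency: ω = 2π·f = 2π·2330 = 1.464e+04 rad/s.
Step 2 — Component impedances:
  R: Z = R = 91 Ω
  L: Z = jωL = j·1.464e+04·0.000953 = 0 + j13.95 Ω
  C: Z = 1/(jωC) = -j/(ω·C) = 0 - j13.14 Ω
Step 3 — Series combination: Z_total = R + L + C = 91 + j0.8158 Ω = 91∠0.5° Ω.
Step 4 — Power factor: PF = cos(φ) = Re(Z)/|Z| = 91/91 = 1.
Step 5 — Type: Im(Z) = 0.8158 ⇒ lagging (phase φ = 0.5°).

PF = 1 (lagging, φ = 0.5°)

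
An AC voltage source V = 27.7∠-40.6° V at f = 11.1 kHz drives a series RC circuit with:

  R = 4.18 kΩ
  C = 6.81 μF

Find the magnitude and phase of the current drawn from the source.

Step 1 — Angular frequency: ω = 2π·f = 2π·1.11e+04 = 6.974e+04 rad/s.
Step 2 — Component impedances:
  R: Z = R = 4180 Ω
  C: Z = 1/(jωC) = -j/(ω·C) = 0 - j2.105 Ω
Step 3 — Series combination: Z_total = R + C = 4180 - j2.105 Ω = 4180∠-0.0° Ω.
Step 4 — Source phasor: V = 27.7∠-40.6° V = 21.03 - j18.03 V.
Step 5 — Ohm's law: I = V / Z_total = (21.03 - j18.03) / (4180 - j2.105) = 0.005034 - j0.00431 A.
Step 6 — Convert to polar: |I| = 0.006627 A, ∠I = -40.6°.

I = 0.006627∠-40.6° A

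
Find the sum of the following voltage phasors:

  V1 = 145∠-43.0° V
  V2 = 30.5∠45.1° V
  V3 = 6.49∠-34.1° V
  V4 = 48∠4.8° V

Step 1 — Convert each phasor to rectangular form:
  V1 = 145·(cos(-43.0°) + j·sin(-43.0°)) = 106 - j98.89 V
  V2 = 30.5·(cos(45.1°) + j·sin(45.1°)) = 21.53 + j21.6 V
  V3 = 6.49·(cos(-34.1°) + j·sin(-34.1°)) = 5.374 - j3.639 V
  V4 = 48·(cos(4.8°) + j·sin(4.8°)) = 47.83 + j4.017 V
Step 2 — Sum components: V_total = 180.8 - j76.91 V.
Step 3 — Convert to polar: |V_total| = 196.5 V, ∠V_total = -23.0°.

V_total = 196.5∠-23.0° V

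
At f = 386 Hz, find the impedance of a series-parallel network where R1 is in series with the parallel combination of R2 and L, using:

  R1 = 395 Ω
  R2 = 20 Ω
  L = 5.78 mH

Step 1 — Angular frequency: ω = 2π·f = 2π·386 = 2425 rad/s.
Step 2 — Component impedances:
  R1: Z = R = 395 Ω
  R2: Z = R = 20 Ω
  L: Z = jωL = j·2425·0.00578 = 0 + j14.02 Ω
Step 3 — Parallel branch: R2 || L = 1/(1/R2 + 1/L) = 6.589 + j9.4 Ω.
Step 4 — Series with R1: Z_total = R1 + (R2 || L) = 401.6 + j9.4 Ω = 401.7∠1.3° Ω.

Z = 401.6 + j9.4 Ω = 401.7∠1.3° Ω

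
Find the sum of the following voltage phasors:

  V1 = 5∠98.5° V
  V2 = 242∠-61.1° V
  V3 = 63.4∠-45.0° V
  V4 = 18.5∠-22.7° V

Step 1 — Convert each phasor to rectangular form:
  V1 = 5·(cos(98.5°) + j·sin(98.5°)) = -0.739 + j4.945 V
  V2 = 242·(cos(-61.1°) + j·sin(-61.1°)) = 117 - j211.9 V
  V3 = 63.4·(cos(-45.0°) + j·sin(-45.0°)) = 44.83 - j44.83 V
  V4 = 18.5·(cos(-22.7°) + j·sin(-22.7°)) = 17.07 - j7.139 V
Step 2 — Sum components: V_total = 178.1 - j258.9 V.
Step 3 — Convert to polar: |V_total| = 314.2 V, ∠V_total = -55.5°.

V_total = 314.2∠-55.5° V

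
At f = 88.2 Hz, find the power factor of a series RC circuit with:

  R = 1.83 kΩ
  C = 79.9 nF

Step 1 — Angular frequency: ω = 2π·f = 2π·88.2 = 554.2 rad/s.
Step 2 — Component impedances:
  R: Z = R = 1830 Ω
  C: Z = 1/(jωC) = -j/(ω·C) = 0 - j2.258e+04 Ω
Step 3 — Series combination: Z_total = R + C = 1830 - j2.258e+04 Ω = 2.266e+04∠-85.4° Ω.
Step 4 — Power factor: PF = cos(φ) = Re(Z)/|Z| = 1830/22658 = 0.08077.
Step 5 — Type: Im(Z) = -2.258e+04 ⇒ leading (phase φ = -85.4°).

PF = 0.08077 (leading, φ = -85.4°)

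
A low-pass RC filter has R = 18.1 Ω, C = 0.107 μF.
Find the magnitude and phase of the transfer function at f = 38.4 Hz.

Step 1 — Angular frequency: ω = 2π·38.4 = 241.3 rad/s.
Step 2 — Transfer function: H(jω) = 1/(1 + jωRC).
Step 3 — Denominator: 1 + jωRC = 1 + j·241.3·18.1·1.07e-07 = 1 + j0.0004673.
Step 4 — H = 1 - j0.0004673.
Step 5 — Magnitude: |H| = 1 (-0.0 dB); phase: φ = -0.0°.

|H| = 1 (-0.0 dB), φ = -0.0°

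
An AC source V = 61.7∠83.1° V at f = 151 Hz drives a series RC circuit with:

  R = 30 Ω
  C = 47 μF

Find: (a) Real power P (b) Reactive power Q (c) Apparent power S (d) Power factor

Step 1 — Angular frequency: ω = 2π·f = 2π·151 = 948.8 rad/s.
Step 2 — Component impedances:
  R: Z = R = 30 Ω
  C: Z = 1/(jωC) = -j/(ω·C) = 0 - j22.43 Ω
Step 3 — Series combination: Z_total = R + C = 30 - j22.43 Ω = 37.46∠-36.8° Ω.
Step 4 — Source phasor: V = 61.7∠83.1° V = 7.412 + j61.25 V.
Step 5 — Current: I = V / Z = -0.8206 + j1.428 A = 1.647∠119.9° A.
Step 6 — Complex power: S = V·I* = 81.41 - j60.85 VA.
Step 7 — Real power: P = Re(S) = 81.41 W.
Step 8 — Reactive power: Q = Im(S) = -60.85 VAR.
Step 9 — Apparent power: |S| = 101.6 VA.
Step 10 — Power factor: PF = P/|S| = 0.801 (leading).

(a) P = 81.41 W  (b) Q = -60.85 VAR  (c) S = 101.6 VA  (d) PF = 0.801 (leading)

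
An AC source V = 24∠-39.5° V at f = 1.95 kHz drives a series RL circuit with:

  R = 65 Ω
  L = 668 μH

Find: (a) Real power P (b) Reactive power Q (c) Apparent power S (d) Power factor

Step 1 — Angular frequency: ω = 2π·f = 2π·1950 = 1.225e+04 rad/s.
Step 2 — Component impedances:
  R: Z = R = 65 Ω
  L: Z = jωL = j·1.225e+04·0.000668 = 0 + j8.184 Ω
Step 3 — Series combination: Z_total = R + L = 65 + j8.184 Ω = 65.51∠7.2° Ω.
Step 4 — Source phasor: V = 24∠-39.5° V = 18.52 - j15.27 V.
Step 5 — Current: I = V / Z = 0.2514 - j0.2665 A = 0.3663∠-46.7° A.
Step 6 — Complex power: S = V·I* = 8.723 + j1.098 VA.
Step 7 — Real power: P = Re(S) = 8.723 W.
Step 8 — Reactive power: Q = Im(S) = 1.098 VAR.
Step 9 — Apparent power: |S| = 8.792 VA.
Step 10 — Power factor: PF = P/|S| = 0.9922 (lagging).

(a) P = 8.723 W  (b) Q = 1.098 VAR  (c) S = 8.792 VA  (d) PF = 0.9922 (lagging)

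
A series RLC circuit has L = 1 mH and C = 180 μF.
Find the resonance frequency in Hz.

Step 1 — Resonance condition Im(Z)=0 gives ω₀ = 1/√(LC).
Step 2 — ω₀ = 1/√(0.001·0.00018) = 2357 rad/s.
Step 3 — f₀ = ω₀/(2π) = 375.1 Hz.

f₀ = 375.1 Hz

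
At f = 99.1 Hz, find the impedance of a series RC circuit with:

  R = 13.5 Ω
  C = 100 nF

Step 1 — Angular frequency: ω = 2π·f = 2π·99.1 = 622.7 rad/s.
Step 2 — Component impedances:
  R: Z = R = 13.5 Ω
  C: Z = 1/(jωC) = -j/(ω·C) = 0 - j1.606e+04 Ω
Step 3 — Series combination: Z_total = R + C = 13.5 - j1.606e+04 Ω = 1.606e+04∠-90.0° Ω.

Z = 13.5 - j1.606e+04 Ω = 1.606e+04∠-90.0° Ω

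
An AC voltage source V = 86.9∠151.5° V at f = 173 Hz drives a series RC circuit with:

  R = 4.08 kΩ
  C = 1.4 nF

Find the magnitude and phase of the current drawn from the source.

Step 1 — Angular frequency: ω = 2π·f = 2π·173 = 1087 rad/s.
Step 2 — Component impedances:
  R: Z = R = 4080 Ω
  C: Z = 1/(jωC) = -j/(ω·C) = 0 - j6.571e+05 Ω
Step 3 — Series combination: Z_total = R + C = 4080 - j6.571e+05 Ω = 6.571e+05∠-89.6° Ω.
Step 4 — Source phasor: V = 86.9∠151.5° V = -76.37 + j41.47 V.
Step 5 — Ohm's law: I = V / Z_total = (-76.37 + j41.47) / (4080 - j6.571e+05) = -6.382e-05 - j0.0001158 A.
Step 6 — Convert to polar: |I| = 0.0001322 A, ∠I = -118.9°.

I = 0.0001322∠-118.9° A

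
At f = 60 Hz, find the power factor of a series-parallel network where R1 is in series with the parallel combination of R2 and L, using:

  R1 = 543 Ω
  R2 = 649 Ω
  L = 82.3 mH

Step 1 — Angular frequency: ω = 2π·f = 2π·60 = 377 rad/s.
Step 2 — Component impedances:
  R1: Z = R = 543 Ω
  R2: Z = R = 649 Ω
  L: Z = jωL = j·377·0.0823 = 0 + j31.03 Ω
Step 3 — Parallel branch: R2 || L = 1/(1/R2 + 1/L) = 1.48 + j30.96 Ω.
Step 4 — Series with R1: Z_total = R1 + (R2 || L) = 544.5 + j30.96 Ω = 545.4∠3.3° Ω.
Step 5 — Power factor: PF = cos(φ) = Re(Z)/|Z| = 544.48/545.36 = 0.9984.
Step 6 — Type: Im(Z) = 30.96 ⇒ lagging (phase φ = 3.3°).

PF = 0.9984 (lagging, φ = 3.3°)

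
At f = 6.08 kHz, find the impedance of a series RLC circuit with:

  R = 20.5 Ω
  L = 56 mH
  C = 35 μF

Step 1 — Angular frequency: ω = 2π·f = 2π·6080 = 3.82e+04 rad/s.
Step 2 — Component impedances:
  R: Z = R = 20.5 Ω
  L: Z = jωL = j·3.82e+04·0.056 = 0 + j2139 Ω
  C: Z = 1/(jωC) = -j/(ω·C) = 0 - j0.7479 Ω
Step 3 — Series combination: Z_total = R + L + C = 20.5 + j2139 Ω = 2139∠89.5° Ω.

Z = 20.5 + j2139 Ω = 2139∠89.5° Ω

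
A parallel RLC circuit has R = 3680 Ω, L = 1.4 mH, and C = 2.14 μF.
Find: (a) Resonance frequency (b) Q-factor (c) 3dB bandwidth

Step 1 — Resonance: ω₀ = 1/√(LC) = 1/√(0.0014·2.14e-06) = 1.827e+04 rad/s.
Step 2 — f₀ = ω₀/(2π) = 2908 Hz.
Step 3 — Parallel Q: Q = R/(ω₀L) = 3680/(1.827e+04·0.0014) = 143.9.
Step 4 — Bandwidth: Δω = ω₀/Q = 127 rad/s; BW = Δω/(2π) = 20.21 Hz.

(a) f₀ = 2908 Hz  (b) Q = 143.9  (c) BW = 20.21 Hz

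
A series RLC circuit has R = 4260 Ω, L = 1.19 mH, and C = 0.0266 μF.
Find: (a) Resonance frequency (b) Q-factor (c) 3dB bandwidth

Step 1 — Resonance: ω₀ = 1/√(LC) = 1/√(0.00119·2.66e-08) = 1.777e+05 rad/s.
Step 2 — f₀ = ω₀/(2π) = 2.829e+04 Hz.
Step 3 — Series Q: Q = ω₀L/R = 1.777e+05·0.00119/4260 = 0.04965.
Step 4 — Bandwidth: Δω = ω₀/Q = 3.58e+06 rad/s; BW = Δω/(2π) = 5.697e+05 Hz.

(a) f₀ = 2.829e+04 Hz  (b) Q = 0.04965  (c) BW = 5.697e+05 Hz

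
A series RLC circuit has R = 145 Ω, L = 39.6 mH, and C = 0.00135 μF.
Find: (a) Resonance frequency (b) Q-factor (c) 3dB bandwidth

Step 1 — Resonance condition Im(Z)=0 gives ω₀ = 1/√(LC).
Step 2 — ω₀ = 1/√(0.0396·1.35e-09) = 1.368e+05 rad/s.
Step 3 — f₀ = ω₀/(2π) = 2.177e+04 Hz.
Step 4 — Series Q: Q = ω₀L/R = 1.368e+05·0.0396/145 = 37.35.
Step 5 — 3dB bandwidth: Δω = ω₀/Q = 3662 rad/s; BW = Δω/(2π) = 582.8 Hz.

(a) f₀ = 2.177e+04 Hz  (b) Q = 37.35  (c) BW = 582.8 Hz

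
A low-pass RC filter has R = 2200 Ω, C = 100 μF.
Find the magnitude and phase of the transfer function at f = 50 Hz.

Step 1 — Angular frequency: ω = 2π·50 = 314.2 rad/s.
Step 2 — Transfer function: H(jω) = 1/(1 + jωRC).
Step 3 — Denominator: 1 + jωRC = 1 + j·314.2·2200·0.0001 = 1 + j69.12.
Step 4 — H = 0.0002093 - j0.01447.
Step 5 — Magnitude: |H| = 0.01447 (-36.8 dB); phase: φ = -89.2°.

|H| = 0.01447 (-36.8 dB), φ = -89.2°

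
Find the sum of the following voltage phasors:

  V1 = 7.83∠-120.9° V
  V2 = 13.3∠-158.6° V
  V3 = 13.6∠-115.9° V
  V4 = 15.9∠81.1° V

Step 1 — Convert each phasor to rectangular form:
  V1 = 7.83·(cos(-120.9°) + j·sin(-120.9°)) = -4.021 - j6.719 V
  V2 = 13.3·(cos(-158.6°) + j·sin(-158.6°)) = -12.38 - j4.853 V
  V3 = 13.6·(cos(-115.9°) + j·sin(-115.9°)) = -5.941 - j12.23 V
  V4 = 15.9·(cos(81.1°) + j·sin(81.1°)) = 2.46 + j15.71 V
Step 2 — Sum components: V_total = -19.88 - j8.097 V.
Step 3 — Convert to polar: |V_total| = 21.47 V, ∠V_total = -157.8°.

V_total = 21.47∠-157.8° V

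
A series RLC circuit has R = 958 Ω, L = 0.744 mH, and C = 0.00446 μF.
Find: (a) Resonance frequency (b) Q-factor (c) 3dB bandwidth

Step 1 — Resonance: ω₀ = 1/√(LC) = 1/√(0.000744·4.46e-09) = 5.49e+05 rad/s.
Step 2 — f₀ = ω₀/(2π) = 8.737e+04 Hz.
Step 3 — Series Q: Q = ω₀L/R = 5.49e+05·0.000744/958 = 0.4263.
Step 4 — Bandwidth: Δω = ω₀/Q = 1.288e+06 rad/s; BW = Δω/(2π) = 2.049e+05 Hz.

(a) f₀ = 8.737e+04 Hz  (b) Q = 0.4263  (c) BW = 2.049e+05 Hz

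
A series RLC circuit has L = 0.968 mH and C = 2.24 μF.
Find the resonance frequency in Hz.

Step 1 — Resonance condition Im(Z)=0 gives ω₀ = 1/√(LC).
Step 2 — ω₀ = 1/√(0.000968·2.24e-06) = 2.148e+04 rad/s.
Step 3 — f₀ = ω₀/(2π) = 3418 Hz.

f₀ = 3418 Hz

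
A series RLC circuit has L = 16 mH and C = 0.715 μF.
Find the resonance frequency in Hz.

Step 1 — Resonance condition Im(Z)=0 gives ω₀ = 1/√(LC).
Step 2 — ω₀ = 1/√(0.016·7.15e-07) = 9349 rad/s.
Step 3 — f₀ = ω₀/(2π) = 1488 Hz.

f₀ = 1488 Hz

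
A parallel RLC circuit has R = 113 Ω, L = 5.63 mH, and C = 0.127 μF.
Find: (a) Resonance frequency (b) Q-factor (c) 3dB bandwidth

Step 1 — Resonance: ω₀ = 1/√(LC) = 1/√(0.00563·1.27e-07) = 3.74e+04 rad/s.
Step 2 — f₀ = ω₀/(2π) = 5952 Hz.
Step 3 — Parallel Q: Q = R/(ω₀L) = 113/(3.74e+04·0.00563) = 0.5367.
Step 4 — Bandwidth: Δω = ω₀/Q = 6.968e+04 rad/s; BW = Δω/(2π) = 1.109e+04 Hz.

(a) f₀ = 5952 Hz  (b) Q = 0.5367  (c) BW = 1.109e+04 Hz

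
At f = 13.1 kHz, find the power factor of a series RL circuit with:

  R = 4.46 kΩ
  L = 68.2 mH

Step 1 — Angular frequency: ω = 2π·f = 2π·1.31e+04 = 8.231e+04 rad/s.
Step 2 — Component impedances:
  R: Z = R = 4460 Ω
  L: Z = jωL = j·8.231e+04·0.0682 = 0 + j5614 Ω
Step 3 — Series combination: Z_total = R + L = 4460 + j5614 Ω = 7170∠51.5° Ω.
Step 4 — Power factor: PF = cos(φ) = Re(Z)/|Z| = 4460/7169.6 = 0.6221.
Step 5 — Type: Im(Z) = 5614 ⇒ lagging (phase φ = 51.5°).

PF = 0.6221 (lagging, φ = 51.5°)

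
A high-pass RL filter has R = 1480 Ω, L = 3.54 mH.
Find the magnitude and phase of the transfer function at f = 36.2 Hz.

Step 1 — Angular frequency: ω = 2π·36.2 = 227.5 rad/s.
Step 2 — Transfer function: H(jω) = jωL/(R + jωL).
Step 3 — Numerator jωL = j·0.8052; denominator R + jωL = 1480 + j0.8052.
Step 4 — H = 2.96e-07 + j0.000544.
Step 5 — Magnitude: |H| = 0.000544 (-65.3 dB); phase: φ = 90.0°.

|H| = 0.000544 (-65.3 dB), φ = 90.0°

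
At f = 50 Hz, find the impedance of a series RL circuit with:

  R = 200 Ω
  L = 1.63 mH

Step 1 — Angular frequency: ω = 2π·f = 2π·50 = 314.2 rad/s.
Step 2 — Component impedances:
  R: Z = R = 200 Ω
  L: Z = jωL = j·314.2·0.00163 = 0 + j0.5121 Ω
Step 3 — Series combination: Z_total = R + L = 200 + j0.5121 Ω = 200∠0.1° Ω.

Z = 200 + j0.5121 Ω = 200∠0.1° Ω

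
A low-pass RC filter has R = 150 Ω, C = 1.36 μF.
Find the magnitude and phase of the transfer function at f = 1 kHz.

Step 1 — Angular frequency: ω = 2π·1000 = 6283 rad/s.
Step 2 — Transfer function: H(jω) = 1/(1 + jωRC).
Step 3 — Denominator: 1 + jωRC = 1 + j·6283·150·1.36e-06 = 1 + j1.282.
Step 4 — H = 0.3784 - j0.485.
Step 5 — Magnitude: |H| = 0.6151 (-4.2 dB); phase: φ = -52.0°.

|H| = 0.6151 (-4.2 dB), φ = -52.0°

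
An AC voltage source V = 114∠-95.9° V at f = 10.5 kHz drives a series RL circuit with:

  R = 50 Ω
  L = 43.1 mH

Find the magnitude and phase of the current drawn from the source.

Step 1 — Angular frequency: ω = 2π·f = 2π·1.05e+04 = 6.597e+04 rad/s.
Step 2 — Component impedances:
  R: Z = R = 50 Ω
  L: Z = jωL = j·6.597e+04·0.0431 = 0 + j2843 Ω
Step 3 — Series combination: Z_total = R + L = 50 + j2843 Ω = 2844∠89.0° Ω.
Step 4 — Source phasor: V = 114∠-95.9° V = -11.72 - j113.4 V.
Step 5 — Ohm's law: I = V / Z_total = (-11.72 - j113.4) / (50 + j2843) = -0.03994 + j0.003419 A.
Step 6 — Convert to polar: |I| = 0.04009 A, ∠I = 175.1°.

I = 0.04009∠175.1° A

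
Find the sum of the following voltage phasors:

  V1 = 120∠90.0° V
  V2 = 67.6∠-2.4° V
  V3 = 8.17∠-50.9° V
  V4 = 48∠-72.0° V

Step 1 — Convert each phasor to rectangular form:
  V1 = 120·(cos(90.0°) + j·sin(90.0°)) = 0 + j120 V
  V2 = 67.6·(cos(-2.4°) + j·sin(-2.4°)) = 67.54 - j2.831 V
  V3 = 8.17·(cos(-50.9°) + j·sin(-50.9°)) = 5.153 - j6.34 V
  V4 = 48·(cos(-72.0°) + j·sin(-72.0°)) = 14.83 - j45.65 V
Step 2 — Sum components: V_total = 87.53 + j65.18 V.
Step 3 — Convert to polar: |V_total| = 109.1 V, ∠V_total = 36.7°.

V_total = 109.1∠36.7° V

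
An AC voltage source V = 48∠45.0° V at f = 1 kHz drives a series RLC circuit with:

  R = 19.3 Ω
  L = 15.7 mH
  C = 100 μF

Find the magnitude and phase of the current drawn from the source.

Step 1 — Angular frequency: ω = 2π·f = 2π·1000 = 6283 rad/s.
Step 2 — Component impedances:
  R: Z = R = 19.3 Ω
  L: Z = jωL = j·6283·0.0157 = 0 + j98.65 Ω
  C: Z = 1/(jωC) = -j/(ω·C) = 0 - j1.592 Ω
Step 3 — Series combination: Z_total = R + L + C = 19.3 + j97.05 Ω = 98.95∠78.8° Ω.
Step 4 — Source phasor: V = 48∠45.0° V = 33.94 + j33.94 V.
Step 5 — Ohm's law: I = V / Z_total = (33.94 + j33.94) / (19.3 + j97.05) = 0.4033 - j0.2695 A.
Step 6 — Convert to polar: |I| = 0.4851 A, ∠I = -33.8°.

I = 0.4851∠-33.8° A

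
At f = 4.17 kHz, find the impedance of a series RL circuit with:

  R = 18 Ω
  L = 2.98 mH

Step 1 — Angular frequency: ω = 2π·f = 2π·4170 = 2.62e+04 rad/s.
Step 2 — Component impedances:
  R: Z = R = 18 Ω
  L: Z = jωL = j·2.62e+04·0.00298 = 0 + j78.08 Ω
Step 3 — Series combination: Z_total = R + L = 18 + j78.08 Ω = 80.13∠77.0° Ω.

Z = 18 + j78.08 Ω = 80.13∠77.0° Ω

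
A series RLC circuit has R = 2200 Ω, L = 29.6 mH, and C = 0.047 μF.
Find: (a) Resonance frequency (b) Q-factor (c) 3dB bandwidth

Step 1 — Resonance: ω₀ = 1/√(LC) = 1/√(0.0296·4.7e-08) = 2.681e+04 rad/s.
Step 2 — f₀ = ω₀/(2π) = 4267 Hz.
Step 3 — Series Q: Q = ω₀L/R = 2.681e+04·0.0296/2200 = 0.3607.
Step 4 — Bandwidth: Δω = ω₀/Q = 7.432e+04 rad/s; BW = Δω/(2π) = 1.183e+04 Hz.

(a) f₀ = 4267 Hz  (b) Q = 0.3607  (c) BW = 1.183e+04 Hz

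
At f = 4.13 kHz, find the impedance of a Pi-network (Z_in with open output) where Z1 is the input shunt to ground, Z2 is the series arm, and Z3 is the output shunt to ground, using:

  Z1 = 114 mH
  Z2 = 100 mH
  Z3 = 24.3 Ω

Step 1 — Angular frequency: ω = 2π·f = 2π·4130 = 2.595e+04 rad/s.
Step 2 — Component impedances:
  Z1: Z = jωL = j·2.595e+04·0.114 = 0 + j2958 Ω
  Z2: Z = jωL = j·2.595e+04·0.1 = 0 + j2595 Ω
  Z3: Z = R = 24.3 Ω
Step 3 — With open output, the series arm Z2 and the output shunt Z3 appear in series to ground: Z2 + Z3 = 24.3 + j2595 Ω.
Step 4 — Parallel with input shunt Z1: Z_in = Z1 || (Z2 + Z3) = 6.896 + j1382 Ω = 1382∠89.7° Ω.

Z = 6.896 + j1382 Ω = 1382∠89.7° Ω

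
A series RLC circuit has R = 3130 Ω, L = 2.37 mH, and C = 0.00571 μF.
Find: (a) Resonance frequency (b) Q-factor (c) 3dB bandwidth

Step 1 — Resonance: ω₀ = 1/√(LC) = 1/√(0.00237·5.71e-09) = 2.718e+05 rad/s.
Step 2 — f₀ = ω₀/(2π) = 4.326e+04 Hz.
Step 3 — Series Q: Q = ω₀L/R = 2.718e+05·0.00237/3130 = 0.2058.
Step 4 — Bandwidth: Δω = ω₀/Q = 1.321e+06 rad/s; BW = Δω/(2π) = 2.102e+05 Hz.

(a) f₀ = 4.326e+04 Hz  (b) Q = 0.2058  (c) BW = 2.102e+05 Hz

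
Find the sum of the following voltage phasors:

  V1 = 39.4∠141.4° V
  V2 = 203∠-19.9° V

Step 1 — Convert each phasor to rectangular form:
  V1 = 39.4·(cos(141.4°) + j·sin(141.4°)) = -30.79 + j24.58 V
  V2 = 203·(cos(-19.9°) + j·sin(-19.9°)) = 190.9 - j69.1 V
Step 2 — Sum components: V_total = 160.1 - j44.52 V.
Step 3 — Convert to polar: |V_total| = 166.2 V, ∠V_total = -15.5°.

V_total = 166.2∠-15.5° V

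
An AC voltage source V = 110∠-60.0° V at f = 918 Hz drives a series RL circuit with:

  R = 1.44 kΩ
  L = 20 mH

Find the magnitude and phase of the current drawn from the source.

Step 1 — Angular frequency: ω = 2π·f = 2π·918 = 5768 rad/s.
Step 2 — Component impedances:
  R: Z = R = 1440 Ω
  L: Z = jωL = j·5768·0.02 = 0 + j115.4 Ω
Step 3 — Series combination: Z_total = R + L = 1440 + j115.4 Ω = 1445∠4.6° Ω.
Step 4 — Source phasor: V = 110∠-60.0° V = 55 - j95.26 V.
Step 5 — Ohm's law: I = V / Z_total = (55 - j95.26) / (1440 + j115.4) = 0.03268 - j0.06877 A.
Step 6 — Convert to polar: |I| = 0.07614 A, ∠I = -64.6°.

I = 0.07614∠-64.6° A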